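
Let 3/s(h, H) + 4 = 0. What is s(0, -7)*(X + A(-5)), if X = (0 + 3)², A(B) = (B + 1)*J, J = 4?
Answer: 21/4 ≈ 5.2500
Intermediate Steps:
s(h, H) = -¾ (s(h, H) = 3/(-4 + 0) = 3/(-4) = 3*(-¼) = -¾)
A(B) = 4 + 4*B (A(B) = (B + 1)*4 = (1 + B)*4 = 4 + 4*B)
X = 9 (X = 3² = 9)
s(0, -7)*(X + A(-5)) = -3*(9 + (4 + 4*(-5)))/4 = -3*(9 + (4 - 20))/4 = -3*(9 - 16)/4 = -¾*(-7) = 21/4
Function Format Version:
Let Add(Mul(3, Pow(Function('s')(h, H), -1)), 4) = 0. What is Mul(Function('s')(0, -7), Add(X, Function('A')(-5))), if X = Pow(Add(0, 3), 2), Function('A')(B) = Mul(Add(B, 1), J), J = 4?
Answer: Rational(21, 4) ≈ 5.2500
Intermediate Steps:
Function('s')(h, H) = Rational(-3, 4) (Function('s')(h, H) = Mul(3, Pow(Add(-4, 0), -1)) = Mul(3, Pow(-4, -1)) = Mul(3, Rational(-1, 4)) = Rational(-3, 4))
Function('A')(B) = Add(4, Mul(4, B)) (Function('A')(B) = Mul(Add(B, 1), 4) = Mul(Add(1, B), 4) = Add(4, Mul(4, B)))
X = 9 (X = Pow(3, 2) = 9)
Mul(Function('s')(0, -7), Add(X, Function('A')(-5))) = Mul(Rational(-3, 4), Add(9, Add(4, Mul(4, -5)))) = Mul(Rational(-3, 4), Add(9, Add(4, -20))) = Mul(Rational(-3, 4), Add(9, -16)) = Mul(Rational(-3, 4), -7) = Rational(21, 4)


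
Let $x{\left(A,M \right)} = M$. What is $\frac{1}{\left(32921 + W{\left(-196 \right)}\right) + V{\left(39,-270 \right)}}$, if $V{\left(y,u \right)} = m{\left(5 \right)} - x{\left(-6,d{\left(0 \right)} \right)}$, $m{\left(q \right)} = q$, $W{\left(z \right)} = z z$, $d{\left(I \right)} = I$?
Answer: $\frac{1}{71342} \approx 1.4017 \cdot 10^{-5}$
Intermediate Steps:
$W{\left(z \right)} = z^{2}$
$V{\left(y,u \right)} = 5$ ($V{\left(y,u \right)} = 5 - 0 = 5 + 0 = 5$)
$\frac{1}{\left(32921 + W{\left(-196 \right)}\right) + V{\left(39,-270 \right)}} = \frac{1}{\left(32921 + \left(-196\right)^{2}\right) + 5} = \frac{1}{\left(32921 + 38416\right) + 5} = \frac{1}{71337 + 5} = \frac{1}{71342}$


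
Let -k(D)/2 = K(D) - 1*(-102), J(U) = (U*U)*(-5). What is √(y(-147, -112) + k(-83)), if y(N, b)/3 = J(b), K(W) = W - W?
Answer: 2*I*√47091 ≈ 434.01*I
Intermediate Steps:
K(W) = 0
J(U) = -5*U² (J(U) = U²*(-5) = -5*U²)
y(N, b) = -15*b² (y(N, b) = 3*(-5*b²) = -15*b²)
k(D) = -204 (k(D) = -2*(0 - 1*(-102)) = -2*(0 + 102) = -2*102 = -204)
√(y(-147, -112) + k(-83)) = √(-15*(-112)² - 204) = √(-15*12544 - 204) = √(-188160 - 204) = √(-188364) = 2*I*√47091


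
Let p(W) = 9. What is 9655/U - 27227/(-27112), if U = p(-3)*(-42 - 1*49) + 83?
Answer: -30215911/2494304 ≈ -12.114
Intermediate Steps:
U = -736 (U = 9*(-42 - 1*49) + 83 = 9*(-42 - 49) + 83 = 9*(-91) + 83 = -819 + 83 = -736)
9655/U - 27227/(-27112) = 9655/(-736) - 27227/(-27112) = 9655*(-1/736) - 27227*(-1/27112) = -9655/736 + 27227/27112 = -30215911/2494304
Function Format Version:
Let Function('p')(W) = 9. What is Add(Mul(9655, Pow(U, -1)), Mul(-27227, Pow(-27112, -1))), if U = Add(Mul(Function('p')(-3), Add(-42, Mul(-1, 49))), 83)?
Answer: Rational(-30215911, 2494304) ≈ -12.114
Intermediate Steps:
U = -736 (U = Add(Mul(9, Add(-42, Mul(-1, 49))), 83) = Add(Mul(9, Add(-42, -49)), 83) = Add(Mul(9, -91), 83) = Add(-819, 83) = -736)
Add(Mul(9655, Pow(U, -1)), Mul(-27227, Pow(-27112, -1))) = Add(Mul(9655, Pow(-736, -1)), Mul(-27227, Pow(-27112, -1))) = Add(Mul(9655, Rational(-1, 736)), Mul(-27227, Rational(-1, 27112))) = Add(Rational(-9655, 736), Rational(27227, 27112)) = Rational(-30215911, 2494304)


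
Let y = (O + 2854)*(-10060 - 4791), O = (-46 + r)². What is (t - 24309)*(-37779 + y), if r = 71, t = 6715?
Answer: 909687354352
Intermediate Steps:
O = 625 (O = (-46 + 71)² = 25² = 625)
y = -51666629 (y = (625 + 2854)*(-10060 - 4791) = 3479*(-14851) = -51666629)
(t - 24309)*(-37779 + y) = (6715 - 24309)*(-37779 - 51666629) = -17594*(-51704408) = 909687354352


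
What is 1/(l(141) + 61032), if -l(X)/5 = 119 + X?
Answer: 1/59732 ≈ 1.6741e-5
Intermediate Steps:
l(X) = -595 - 5*X (l(X) = -5*(119 + X) = -595 - 5*X)
1/(l(141) + 61032) = 1/((-595 - 5*141) + 61032) = 1/((-595 - 705) + 61032) = 1/(-1300 + 61032) = 1/59732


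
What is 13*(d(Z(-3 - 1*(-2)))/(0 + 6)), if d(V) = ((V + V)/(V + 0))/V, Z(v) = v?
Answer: -13/3 ≈ -4.3333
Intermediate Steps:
d(V) = 2/V (d(V) = ((2*V)/V)/V = 2/V)
13*(d(Z(-3 - 1*(-2)))/(0 + 6)) = 13*((2/(-3 - 1*(-2)))/(0 + 6)) = 13*((2/(-3 + 2))/6) = 13*((2/(-1))*(⅙)) = 13*((2*(-1))*(⅙)) = 13*(-2*⅙) = 13*(-⅓) = -13/3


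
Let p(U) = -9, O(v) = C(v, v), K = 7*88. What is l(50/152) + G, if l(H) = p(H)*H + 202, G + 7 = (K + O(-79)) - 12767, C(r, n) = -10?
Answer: -909641/76 ≈ -11969.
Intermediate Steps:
K = 616
O(v) = -10
G = -12168 (G = -7 + ((616 - 10) - 12767) = -7 + (606 - 12767) = -7 - 12161 = -12168)
l(H) = 202 - 9*H (l(H) = -9*H + 202 = 202 - 9*H)
l(50/152) + G = (202 - 450/152) - 12168 = (202 - 9*25/76) - 12168 = (202 - 225/76) - 12168 = 15127/76 - 12168 = -909641/76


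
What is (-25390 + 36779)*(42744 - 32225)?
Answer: 119800891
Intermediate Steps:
(-25390 + 36779)*(42744 - 32225) = 11389*10519 = 119800891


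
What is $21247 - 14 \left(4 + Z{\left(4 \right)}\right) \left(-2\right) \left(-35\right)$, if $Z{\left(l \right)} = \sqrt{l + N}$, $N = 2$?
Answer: $17327 - 980 \sqrt{6} \approx 14927.0$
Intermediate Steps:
$Z{\left(l \right)} = \sqrt{2 + l}$ ($Z{\left(l \right)} = \sqrt{l + 2} = \sqrt{2 + l}$)
$21247 - 14 \left(4 + Z{\left(4 \right)}\right) \left(-2\right) \left(-35\right) = 21247 - 14 \left(4 + \sqrt{2 + 4}\right) \left(-2\right) \left(-35\right) = 21247 - 14 \left(4 + \sqrt{6}\right) \left(-2\right) \left(-35\right) = 21247 - 14 \left(-8 - 2 \sqrt{6}\right) \left(-35\right) = 21247 - \left(-112 - 28 \sqrt{6}\right) \left(-35\right) = 21247 - \left(3920 + 980 \sqrt{6}\right) = 17327 - 980 \sqrt{6}$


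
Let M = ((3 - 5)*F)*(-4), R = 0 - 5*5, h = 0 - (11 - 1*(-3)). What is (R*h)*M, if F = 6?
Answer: 16800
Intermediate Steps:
h = -14 (h = 0 - (11 + 3) = 0 - 1*14 = 0 - 14 = -14)
R = -25 (R = 0 - 25 = -25)
M = 48 (M = ((3 - 5)*6)*(-4) = -2*6*(-4) = -12*(-4) = 48)
(R*h)*M = -25*(-14)*48 = 350*48 = 16800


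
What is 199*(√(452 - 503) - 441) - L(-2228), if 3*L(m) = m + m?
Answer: -258821/3 + 199*I*√51 ≈ -86274.0 + 1421.1*I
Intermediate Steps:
L(m) = 2*m/3 (L(m) = (m + m)/3 = (2*m)/3 = 2*m/3)
199*(√(452 - 503) - 441) - L(-2228) = 199*(√(452 - 503) - 441) - 2*(-2228)/3 = 199*(√(-51) - 441) - 1*(-4456/3) = 199*(I*√51 - 441) + 4456/3 = 199*(-441 + I*√51) + 4456/3 = (-87759 + 199*I*√51) + 4456/3 = -258821/3 + 199*I*√51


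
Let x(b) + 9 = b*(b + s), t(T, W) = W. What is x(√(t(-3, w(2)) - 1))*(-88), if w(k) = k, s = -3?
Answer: 968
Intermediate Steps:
x(b) = -9 + b*(-3 + b) (x(b) = -9 + b*(b - 3) = -9 + b*(-3 + b))
x(√(t(-3, w(2)) - 1))*(-88) = (-9 + (√(2 - 1))² - 3*√(2 - 1))*(-88) = (-9 + (√1)² - 3*√1)*(-88) = (-9 + 1² - 3*1)*(-88) = (-9 + 1 - 3)*(-88) = -11*(-88) = 968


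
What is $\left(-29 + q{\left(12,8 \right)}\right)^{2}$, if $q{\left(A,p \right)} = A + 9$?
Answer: $64$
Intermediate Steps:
$q{\left(A,p \right)} = 9 + A$
$\left(-29 + q{\left(12,8 \right)}\right)^{2} = \left(-29 + \left(9 + 12\right)\right)^{2} = \left(-29 + 21\right)^{2} = \left(-8\right)^{2} = 64$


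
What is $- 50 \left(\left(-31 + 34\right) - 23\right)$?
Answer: $1000$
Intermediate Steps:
$- 50 \left(\left(-31 + 34\right) - 23\right) = - 50 \left(3 - 23\right) = \left(-50\right) \left(-20\right) = 1000$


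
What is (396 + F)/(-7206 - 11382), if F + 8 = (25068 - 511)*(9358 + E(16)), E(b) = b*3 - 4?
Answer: -115442651/9294 ≈ -12421.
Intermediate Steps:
E(b) = -4 + 3*b (E(b) = 3*b - 4 = -4 + 3*b)
F = 230884906 (F = -8 + (25068 - 511)*(9358 + (-4 + 3*16)) = -8 + 24557*(9358 + (-4 + 48)) = -8 + 24557*(9358 + 44) = -8 + 24557*9402 = -8 + 230884914 = 230884906)
(396 + F)/(-7206 - 11382) = (396 + 230884906)/(-7206 - 11382) = 230885302/(-18588) = 230885302*(-1/18588) = -115442651/9294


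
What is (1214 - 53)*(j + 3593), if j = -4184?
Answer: -686151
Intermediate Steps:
(1214 - 53)*(j + 3593) = (1214 - 53)*(-4184 + 3593) = 1161*(-591) = -686151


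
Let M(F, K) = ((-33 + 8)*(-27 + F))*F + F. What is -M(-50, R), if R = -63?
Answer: 96300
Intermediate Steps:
M(F, K) = F + F*(675 - 25*F) (M(F, K) = (-25*(-27 + F))*F + F = (675 - 25*F)*F + F = F*(675 - 25*F) + F = F + F*(675 - 25*F))
-M(-50, R) = -(-50)*(676 - 25*(-50)) = -(-50)*(676 + 1250) = -(-50)*1926 = -1*(-96300) = 96300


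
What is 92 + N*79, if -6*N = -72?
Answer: 1040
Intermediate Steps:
N = 12 (N = -1/6*(-72) = 12)
92 + N*79 = 92 + 12*79 = 92 + 948 = 1040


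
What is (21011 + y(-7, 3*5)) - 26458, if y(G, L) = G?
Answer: -5454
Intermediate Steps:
(21011 + y(-7, 3*5)) - 26458 = (21011 - 7) - 26458 = 21004 - 26458 = -5454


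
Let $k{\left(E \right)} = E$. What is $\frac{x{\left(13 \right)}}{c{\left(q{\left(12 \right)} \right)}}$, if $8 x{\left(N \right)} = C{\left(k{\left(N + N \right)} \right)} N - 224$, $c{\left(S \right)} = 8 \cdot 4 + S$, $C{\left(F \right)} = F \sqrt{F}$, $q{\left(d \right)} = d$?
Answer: $- \frac{7}{11} + \frac{169 \sqrt{26}}{176} \approx 4.2599$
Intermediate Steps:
$C{\left(F \right)} = F^{\frac{3}{2}}$
$c{\left(S \right)} = 32 + S$
$x{\left(N \right)} = -28 + \frac{\sqrt{2} N^{\frac{5}{2}}}{4}$ ($x{\left(N \right)} = \frac{\left(N + N\right)^{\frac{3}{2}} N - 224}{8} = \frac{\left(2 N\right)^{\frac{3}{2}} N - 224}{8} = \frac{2 \sqrt{2} N^{\frac{3}{2}} N - 224}{8} = \frac{2 \sqrt{2} N^{\frac{5}{2}} - 224}{8} = \frac{-224 + 2 \sqrt{2} N^{\frac{5}{2}}}{8} = -28 + \frac{\sqrt{2} N^{\frac{5}{2}}}{4}$)
$\frac{x{\left(13 \right)}}{c{\left(q{\left(12 \right)} \right)}} = \frac{-28 + \frac{\sqrt{2} \cdot 13^{\frac{5}{2}}}{4}}{32 + 12} = \frac{-28 + \frac{\sqrt{2} \cdot 169 \sqrt{13}}{4}}{44} = \left(-28 + \frac{169 \sqrt{26}}{4}\right) \frac{1}{44} = - \frac{7}{11} + \frac{169 \sqrt{26}}{176}$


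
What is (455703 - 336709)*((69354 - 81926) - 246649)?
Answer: -30845743674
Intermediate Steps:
(455703 - 336709)*((69354 - 81926) - 246649) = 118994*(-12572 - 246649) = 118994*(-259221) = -30845743674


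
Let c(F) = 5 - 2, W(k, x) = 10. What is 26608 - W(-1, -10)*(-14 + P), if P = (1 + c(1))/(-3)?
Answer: 80284/3 ≈ 26761.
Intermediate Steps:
c(F) = 3
P = -4/3 (P = (1 + 3)/(-3) = -1/3*4 = -4/3 ≈ -1.3333)
26608 - W(-1, -10)*(-14 + P) = 26608 - 10*(-14 - 4/3) = 26608 - 10*(-46)/3 = 26608 - 1*(-460/3) = 26608 + 460/3 = 80284/3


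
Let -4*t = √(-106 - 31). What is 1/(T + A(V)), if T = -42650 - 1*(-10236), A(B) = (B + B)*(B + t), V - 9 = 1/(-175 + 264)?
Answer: -2023537362006/65262482476539773 + 282692569*I*√137/65262482476539773 ≈ -3.1006e-5 + 5.07e-8*I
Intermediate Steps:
V = 802/89 (V = 9 + 1/(-175 + 264) = 9 + 1/89 = 802/89 ≈ 9.0112)
t = -I*√137/4 (t = -√(-106 - 31)/4 = -I*√137/4 ≈ -2.9262*I)
A(B) = 2*B*(B - I*√137/4) (A(B) = (B + B)*(B - I*√137/4) = (2*B)*(B - I*√137/4) = 2*B*(B - I*√137/4))
T = -32414 (T = -42650 + 10236 = -32414)
1/(T + A(V)) = 1/(-32414 + (½)*(802/89)*(4*(802/89) - I*√137)) = 1/(-32414 + (½)*(802/89)*(3208/89 - I*√137)) = 1/(-32414 + (1286408/7921 - 401*I*√137/89)) = 1/(-255464886/7921 - 401*I*√137/89)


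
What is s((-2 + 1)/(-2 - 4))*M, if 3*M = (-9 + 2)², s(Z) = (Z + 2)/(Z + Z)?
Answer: 637/6 ≈ 106.17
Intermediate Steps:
s(Z) = (2 + Z)/(2*Z) (s(Z) = (2 + Z)/((2*Z)) = (2 + Z)*(1/(2*Z)) = (2 + Z)/(2*Z))
M = 49/3 (M = (-9 + 2)²/3 = (⅓)*(-7)² = (⅓)*49 = 49/3 ≈ 16.333)
s((-2 + 1)/(-2 - 4))*M = ((2 + (-2 + 1)/(-2 - 4))/(2*(((-2 + 1)/(-2 - 4)))))*(49/3) = ((2 - 1/(-6))/(2*((-1/(-6)))))*(49/3) = ((2 - 1*(-⅙))/(2*((-1*(-⅙)))))*(49/3) = ((2 + ⅙)/(2*(⅙)))*(49/3) = ((½)*6*(13/6))*(49/3) = (13/2)*(49/3) = 637/6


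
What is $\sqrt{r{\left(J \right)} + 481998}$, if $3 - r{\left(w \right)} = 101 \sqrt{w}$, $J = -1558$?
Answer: $\sqrt{482001 - 101 i \sqrt{1558}} \approx 694.27 - 2.871 i$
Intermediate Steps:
$r{\left(w \right)} = 3 - 101 \sqrt{w}$
$\sqrt{r{\left(J \right)} + 481998} = \sqrt{\left(3 - 101 \sqrt{-1558}\right) + 481998} = \sqrt{\left(3 - 101 i \sqrt{1558}\right) + 481998} = \sqrt{482001 - 101 i \sqrt{1558}}$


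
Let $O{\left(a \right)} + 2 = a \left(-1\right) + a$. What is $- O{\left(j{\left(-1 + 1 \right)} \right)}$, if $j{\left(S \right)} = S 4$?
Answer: $2$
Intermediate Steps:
$j{\left(S \right)} = 4 S$
$O{\left(a \right)} = -2$ ($O{\left(a \right)} = -2 + \left(a \left(-1\right) + a\right) = -2 + \left(- a + a\right) = -2 + 0 = -2$)
$- O{\left(j{\left(-1 + 1 \right)} \right)} = \left(-1\right) \left(-2\right) = 2$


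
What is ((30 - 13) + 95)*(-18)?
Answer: -2016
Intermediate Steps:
((30 - 13) + 95)*(-18) = (17 + 95)*(-18) = 112*(-18) = -2016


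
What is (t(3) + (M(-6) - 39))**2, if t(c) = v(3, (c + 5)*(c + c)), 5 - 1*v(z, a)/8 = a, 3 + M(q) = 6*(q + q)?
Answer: 209764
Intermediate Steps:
M(q) = -3 + 12*q (M(q) = -3 + 6*(q + q) = -3 + 6*(2*q) = -3 + 12*q)
v(z, a) = 40 - 8*a
t(c) = 40 - 16*c*(5 + c) (t(c) = 40 - 8*(c + 5)*(c + c) = 40 - 8*(5 + c)*2*c = 40 - 16*c*(5 + c))
(t(3) + (M(-6) - 39))**2 = ((40 - 16*3*(5 + 3)) + ((-3 + 12*(-6)) - 39))**2 = ((40 - 16*3*8) + ((-3 - 72) - 39))**2 = ((40 - 384) + (-75 - 39))**2 = (-344 - 114)**2 = (-458)**2 = 209764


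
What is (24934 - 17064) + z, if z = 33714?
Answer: 41584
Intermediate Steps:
(24934 - 17064) + z = (24934 - 17064) + 33714 = 7870 + 33714 = 41584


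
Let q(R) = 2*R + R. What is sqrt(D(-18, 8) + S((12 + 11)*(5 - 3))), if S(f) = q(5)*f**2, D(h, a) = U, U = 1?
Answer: sqrt(31741) ≈ 178.16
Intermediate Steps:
q(R) = 3*R
D(h, a) = 1
S(f) = 15*f**2 (S(f) = (3*5)*f**2 = 15*f**2)
sqrt(D(-18, 8) + S((12 + 11)*(5 - 3))) = sqrt(1 + 15*((12 + 11)*(5 - 3))**2) = sqrt(1 + 15*(23*2)**2) = sqrt(1 + 15*46**2) = sqrt(1 + 15*2116) = sqrt(1 + 31740) = sqrt(31741)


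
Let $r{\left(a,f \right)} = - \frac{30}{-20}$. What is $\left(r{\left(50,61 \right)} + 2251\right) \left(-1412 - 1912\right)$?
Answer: $-7487310$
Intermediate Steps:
$r{\left(a,f \right)} = \frac{3}{2}$ ($r{\left(a,f \right)} = \left(-30\right) \left(- \frac{1}{20}\right) = \frac{3}{2}$)
$\left(r{\left(50,61 \right)} + 2251\right) \left(-1412 - 1912\right) = \left(\frac{3}{2} + 2251\right) \left(-1412 - 1912\right) = \frac{4505}{2} \left(-3324\right) = -7487310$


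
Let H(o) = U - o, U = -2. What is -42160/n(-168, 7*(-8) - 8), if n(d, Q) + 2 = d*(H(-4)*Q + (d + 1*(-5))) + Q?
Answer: -21080/25251 ≈ -0.83482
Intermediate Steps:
H(o) = -2 - o
n(d, Q) = -2 + Q + d*(-5 + d + 2*Q) (n(d, Q) = -2 + (d*((-2 - 1*(-4))*Q + (d + 1*(-5))) + Q) = -2 + (d*((-2 + 4)*Q + (d - 5)) + Q) = -2 + (d*(2*Q + (-5 + d)) + Q) = -2 + (d*(-5 + d + 2*Q) + Q) = -2 + (Q + d*(-5 + d + 2*Q)) = -2 + Q + d*(-5 + d + 2*Q))
-42160/n(-168, 7*(-8) - 8) = -42160/(-2 + (7*(-8) - 8) + (-168)**2 - 5*(-168) + 2*(7*(-8) - 8)*(-168)) = -42160/(-2 + (-56 - 8) + 28224 + 840 + 2*(-56 - 8)*(-168)) = -42160/(-2 - 64 + 28224 + 840 + 2*(-64)*(-168)) = -42160/(-2 - 64 + 28224 + 840 + 21504) = -42160/50502 = -42160*1/50502 = -21080/25251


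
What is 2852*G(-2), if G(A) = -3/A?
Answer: 4278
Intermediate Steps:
2852*G(-2) = 2852*(-3/(-2)) = 2852*(-3*(-½)) = 2852*(3/2) = 4278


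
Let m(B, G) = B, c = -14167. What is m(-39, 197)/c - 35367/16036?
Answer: -500418885/227182012 ≈ -2.2027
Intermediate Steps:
m(-39, 197)/c - 35367/16036 = -39/(-14167) - 35367/16036 = -39*(-1/14167) - 35367*1/16036 = 39/14167 - 35367/16036 = -500418885/227182012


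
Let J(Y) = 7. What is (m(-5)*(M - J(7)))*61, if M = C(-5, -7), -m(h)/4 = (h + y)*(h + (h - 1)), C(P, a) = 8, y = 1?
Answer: -10736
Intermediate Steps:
m(h) = -4*(1 + h)*(-1 + 2*h) (m(h) = -4*(h + 1)*(h + (h - 1)) = -4*(1 + h)*(h + (-1 + h)) = -4*(1 + h)*(-1 + 2*h))
M = 8
(m(-5)*(M - J(7)))*61 = ((4 - 8*(-5)² - 4*(-5))*(8 - 1*7))*61 = ((4 - 8*25 + 20)*(8 - 7))*61 = ((4 - 200 + 20)*1)*61 = -176*1*61 = -176*61 = -10736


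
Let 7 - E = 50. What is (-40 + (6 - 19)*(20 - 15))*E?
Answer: 4515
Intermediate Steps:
E = -43 (E = 7 - 1*50 = 7 - 50 = -43)
(-40 + (6 - 19)*(20 - 15))*E = (-40 + (6 - 19)*(20 - 15))*(-43) = (-40 - 13*5)*(-43) = (-40 - 65)*(-43) = -105*(-43) = 4515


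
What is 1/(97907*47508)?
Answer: 1/4651365756 ≈ 2.1499e-10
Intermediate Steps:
1/(97907*47508) = (1/97907)*(1/47508) = 1/4651365756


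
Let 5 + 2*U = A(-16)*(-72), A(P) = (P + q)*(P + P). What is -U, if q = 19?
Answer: -6907/2 ≈ -3453.5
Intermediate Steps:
A(P) = 2*P*(19 + P) (A(P) = (P + 19)*(P + P) = (19 + P)*(2*P) = 2*P*(19 + P))
U = 6907/2 (U = -5/2 + ((2*(-16)*(19 - 16))*(-72))/2 = -5/2 + ((2*(-16)*3)*(-72))/2 = -5/2 + (-96*(-72))/2 = -5/2 + (½)*6912 = -5/2 + 3456 = 6907/2 ≈ 3453.5)
-U = -1*6907/2 = -6907/2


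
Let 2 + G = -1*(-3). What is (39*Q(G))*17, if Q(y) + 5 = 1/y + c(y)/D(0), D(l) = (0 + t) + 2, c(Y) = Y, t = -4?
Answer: -5967/2 ≈ -2983.5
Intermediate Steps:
D(l) = -2 (D(l) = (0 - 4) + 2 = -4 + 2 = -2)
G = 1 (G = -2 - 1*(-3) = -2 + 3 = 1)
Q(y) = -5 + 1/y - y/2 (Q(y) = -5 + (1/y + y/(-2)) = -5 + (1/y + y*(-1/2)) = -5 + (1/y - y/2) = -5 + 1/y - y/2)
(39*Q(G))*17 = (39*(-5 + 1/1 - 1/2*1))*17 = (39*(-5 + 1 - 1/2))*17 = (39*(-9/2))*17 = -351/2*17 = -5967/2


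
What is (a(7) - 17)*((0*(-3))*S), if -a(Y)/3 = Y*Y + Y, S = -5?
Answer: 0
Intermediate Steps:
a(Y) = -3*Y - 3*Y² (a(Y) = -3*(Y*Y + Y) = -3*(Y² + Y) = -3*(Y + Y²) = -3*Y - 3*Y²)
(a(7) - 17)*((0*(-3))*S) = (-3*7*(1 + 7) - 17)*((0*(-3))*(-5)) = (-3*7*8 - 17)*(0*(-5)) = (-168 - 17)*0 = -185*0 = 0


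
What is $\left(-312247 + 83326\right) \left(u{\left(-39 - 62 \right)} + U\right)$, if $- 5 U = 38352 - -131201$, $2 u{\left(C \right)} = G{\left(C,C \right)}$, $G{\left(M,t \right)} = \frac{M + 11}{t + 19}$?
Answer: $\frac{3182716362441}{410} \approx 7.7627 \cdot 10^{9}$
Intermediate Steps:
$G{\left(M,t \right)} = \frac{11 + M}{19 + t}$
$u{\left(C \right)} = \frac{11 + C}{2 \left(19 + C\right)}$ ($u{\left(C \right)} = \frac{\frac{1}{19 + C} \left(11 + C\right)}{2} = \frac{11 + C}{2 \left(19 + C\right)}$)
$U = - \frac{169553}{5}$ ($U = - \frac{38352 - -131201}{5} = - \frac{38352 + 131201}{5} = \left(- \frac{1}{5}\right) 169553 = - \frac{169553}{5} \approx -33911.0$)
$\left(-312247 + 83326\right) \left(u{\left(-39 - 62 \right)} + U\right) = \left(-312247 + 83326\right) \left(\frac{11 - 101}{2 \left(19 - 101\right)} - \frac{169553}{5}\right) = - 228921 \left(\frac{11 - 101}{2 \left(19 - 101\right)} - \frac{169553}{5}\right) = - 228921 \left(\frac{1}{2} \frac{1}{-82} \left(-90\right) - \frac{169553}{5}\right) = - 228921 \left(\frac{1}{2} \left(- \frac{1}{82}\right) \left(-90\right) - \frac{169553}{5}\right) = - 228921 \left(\frac{45}{82} - \frac{169553}{5}\right) = \left(-228921\right) \left(- \frac{13903121}{410}\right) = \frac{3182716362441}{410}$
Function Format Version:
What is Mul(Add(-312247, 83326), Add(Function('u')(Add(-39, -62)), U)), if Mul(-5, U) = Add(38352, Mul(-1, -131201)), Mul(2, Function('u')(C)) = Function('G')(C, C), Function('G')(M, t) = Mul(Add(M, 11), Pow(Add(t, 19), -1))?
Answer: Rational(3182716362441, 410) ≈ 7.7627e+9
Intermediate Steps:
Function('G')(M, t) = Mul(Pow(Add(19, t), -1), Add(11, M)) (Function('G')(M, t) = Mul(Add(11, M), Pow(Add(19, t), -1)) = Mul(Pow(Add(19, t), -1), Add(11, M)))
Function('u')(C) = Mul(Rational(1, 2), Pow(Add(19, C), -1), Add(11, C)) (Function('u')(C) = Mul(Rational(1, 2), Mul(Pow(Add(19, C), -1), Add(11, C))) = Mul(Rational(1, 2), Pow(Add(19, C), -1), Add(11, C)))
U = Rational(-169553, 5) (U = Mul(Rational(-1, 5), Add(38352, Mul(-1, -131201))) = Mul(Rational(-1, 5), Add(38352, 131201)) = Mul(Rational(-1, 5), 169553) = Rational(-169553, 5) ≈ -33911.)
Mul(Add(-312247, 83326), Add(Function('u')(Add(-39, -62)), U)) = Mul(Add(-312247, 83326), Add(Mul(Rational(1, 2), Pow(Add(19, Add(-39, -62)), -1), Add(11, Add(-39, -62))), Rational(-169553, 5))) = Mul(-228921, Add(Mul(Rational(1, 2), Pow(Add(19, -101), -1), Add(11, -101)), Rational(-169553, 5))) = Mul(-228921, Add(Mul(Rational(1, 2), Pow(-82, -1), -90), Rational(-169553, 5))) = Mul(-228921, Add(Mul(Rational(1, 2), Rational(-1, 82), -90), Rational(-169553, 5))) = Mul(-228921, Add(Rational(45, 82), Rational(-169553, 5))) = Mul(-228921, Rational(-13903121, 410)) = Rational(3182716362441, 410)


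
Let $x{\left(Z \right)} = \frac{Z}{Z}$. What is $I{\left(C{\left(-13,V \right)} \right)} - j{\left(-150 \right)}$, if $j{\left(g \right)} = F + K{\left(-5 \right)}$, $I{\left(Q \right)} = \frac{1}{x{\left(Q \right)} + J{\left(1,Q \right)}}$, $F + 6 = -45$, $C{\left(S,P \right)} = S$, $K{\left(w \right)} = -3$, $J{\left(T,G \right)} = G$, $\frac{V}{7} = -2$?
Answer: $\frac{647}{12} \approx 53.917$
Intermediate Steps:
$V = -14$ ($V = 7 \left(-2\right) = -14$)
$x{\left(Z \right)} = 1$
$F = -51$ ($F = -6 - 45 = -51$)
$I{\left(Q \right)} = \frac{1}{1 + Q}$
$j{\left(g \right)} = -54$ ($j{\left(g \right)} = -51 - 3 = -54$)
$I{\left(C{\left(-13,V \right)} \right)} - j{\left(-150 \right)} = \frac{1}{1 - 13} - -54 = \frac{1}{-12} + 54 = - \frac{1}{12} + 54 = \frac{647}{12}$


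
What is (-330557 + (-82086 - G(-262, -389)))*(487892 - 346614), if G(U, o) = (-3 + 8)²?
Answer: -58300909704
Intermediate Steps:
G(U, o) = 25 (G(U, o) = 5² = 25)
(-330557 + (-82086 - G(-262, -389)))*(487892 - 346614) = (-330557 + (-82086 - 1*25))*(487892 - 346614) = (-330557 + (-82086 - 25))*141278 = (-330557 - 82111)*141278 = -412668*141278 = -58300909704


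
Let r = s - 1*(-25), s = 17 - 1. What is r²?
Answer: 1681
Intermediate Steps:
s = 16
r = 41 (r = 16 - 1*(-25) = 16 + 25 = 41)
r² = 41² = 1681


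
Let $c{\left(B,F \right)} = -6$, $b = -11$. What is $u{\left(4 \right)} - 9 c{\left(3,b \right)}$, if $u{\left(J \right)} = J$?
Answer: $58$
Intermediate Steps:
$u{\left(4 \right)} - 9 c{\left(3,b \right)} = 4 - -54 = 4 + 54 = 58$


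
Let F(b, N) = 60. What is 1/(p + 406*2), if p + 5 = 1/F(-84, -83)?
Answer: 60/48421 ≈ 0.0012391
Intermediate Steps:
p = -299/60 (p = -5 + 1/60 = -299/60 ≈ -4.9833)
1/(p + 406*2) = 1/(-299/60 + 406*2) = 1/(-299/60 + 812) = 1/(48421/60) = 60/48421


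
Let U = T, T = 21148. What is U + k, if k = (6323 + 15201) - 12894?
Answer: 29778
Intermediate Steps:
U = 21148
k = 8630 (k = 21524 - 12894 = 8630)
U + k = 21148 + 8630 = 29778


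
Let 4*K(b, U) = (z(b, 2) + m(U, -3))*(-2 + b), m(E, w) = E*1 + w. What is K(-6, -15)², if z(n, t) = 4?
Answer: 784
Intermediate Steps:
m(E, w) = E + w
K(b, U) = (1 + U)*(-2 + b)/4 (K(b, U) = ((4 + (U - 3))*(-2 + b))/4 = ((4 + (-3 + U))*(-2 + b))/4 = ((1 + U)*(-2 + b))/4 = (1 + U)*(-2 + b)/4)
K(-6, -15)² = (-½ - ½*(-15) + (¼)*(-6) + (¼)*(-15)*(-6))² = (-½ + 15/2 - 3/2 + 45/2)² = 28² = 784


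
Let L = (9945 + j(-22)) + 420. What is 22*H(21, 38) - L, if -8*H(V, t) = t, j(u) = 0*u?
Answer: -20939/2 ≈ -10470.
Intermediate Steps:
j(u) = 0
H(V, t) = -t/8
L = 10365 (L = (9945 + 0) + 420 = 9945 + 420 = 10365)
22*H(21, 38) - L = 22*(-⅛*38) - 1*10365 = 22*(-19/4) - 10365 = -209/2 - 10365 = -20939/2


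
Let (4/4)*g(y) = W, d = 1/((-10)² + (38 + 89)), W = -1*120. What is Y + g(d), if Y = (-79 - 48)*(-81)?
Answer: 10167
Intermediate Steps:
W = -120
d = 1/227 (d = 1/(100 + 127) = 1/227 ≈ 0.0044053)
g(y) = -120
Y = 10287 (Y = -127*(-81) = 10287)
Y + g(d) = 10287 - 120 = 10167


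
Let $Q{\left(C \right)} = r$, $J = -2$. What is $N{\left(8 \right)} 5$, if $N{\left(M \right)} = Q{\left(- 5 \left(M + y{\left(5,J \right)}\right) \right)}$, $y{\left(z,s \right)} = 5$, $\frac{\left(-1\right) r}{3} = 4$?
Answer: $-60$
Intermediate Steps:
$r = -12$ ($r = \left(-3\right) 4 = -12$)
$Q{\left(C \right)} = -12$
$N{\left(M \right)} = -12$
$N{\left(8 \right)} 5 = \left(-12\right) 5 = -60$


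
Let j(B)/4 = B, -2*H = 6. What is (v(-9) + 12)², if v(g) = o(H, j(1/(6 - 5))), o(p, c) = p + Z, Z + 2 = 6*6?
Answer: 1849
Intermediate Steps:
H = -3 (H = -½*6 = -3)
Z = 34 (Z = -2 + 6*6 = -2 + 36 = 34)
j(B) = 4*B
o(p, c) = 34 + p (o(p, c) = p + 34 = 34 + p)
v(g) = 31 (v(g) = 34 - 3 = 31)
(v(-9) + 12)² = (31 + 12)² = 43² = 1849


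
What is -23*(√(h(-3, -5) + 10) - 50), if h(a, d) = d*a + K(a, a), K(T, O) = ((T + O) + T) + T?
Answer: 1150 - 23*√13 ≈ 1067.1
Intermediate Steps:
K(T, O) = O + 3*T (K(T, O) = ((O + T) + T) + T = (O + 2*T) + T = O + 3*T)
h(a, d) = 4*a + a*d (h(a, d) = d*a + (a + 3*a) = a*d + 4*a = 4*a + a*d)
-23*(√(h(-3, -5) + 10) - 50) = -23*(√(-3*(4 - 5) + 10) - 50) = -23*(√(-3*(-1) + 10) - 50) = -23*(√(3 + 10) - 50) = -23*(√13 - 50) = -23*(-50 + √13) = 1150 - 23*√13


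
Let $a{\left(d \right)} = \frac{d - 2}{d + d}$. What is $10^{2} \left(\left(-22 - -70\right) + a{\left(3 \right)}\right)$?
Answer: $\frac{14450}{3} \approx 4816.7$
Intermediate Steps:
$a{\left(d \right)} = \frac{-2 + d}{2 d}$
$10^{2} \left(\left(-22 - -70\right) + a{\left(3 \right)}\right) = 10^{2} \left(\left(-22 - -70\right) + \frac{-2 + 3}{2 \cdot 3}\right) = 100 \left(\left(-22 + 70\right) + \frac{1}{2} \cdot \frac{1}{3} \cdot 1\right) = 100 \left(48 + \frac{1}{6}\right) = 100 \cdot \frac{289}{6} = \frac{14450}{3}$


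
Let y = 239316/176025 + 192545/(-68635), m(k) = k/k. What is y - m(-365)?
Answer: -1969917056/805431725 ≈ -2.4458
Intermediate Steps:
m(k) = 1
y = -1164485331/805431725 (y = 239316*(1/176025) + 192545*(-1/68635) = 79772/58675 - 38509/13727 = -1164485331/805431725 ≈ -1.4458)
y - m(-365) = -1164485331/805431725 - 1*1 = -1164485331/805431725 - 1 = -1969917056/805431725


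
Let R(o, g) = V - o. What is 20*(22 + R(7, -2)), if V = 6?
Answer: 420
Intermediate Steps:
R(o, g) = 6 - o
20*(22 + R(7, -2)) = 20*(22 + (6 - 1*7)) = 20*(22 + (6 - 7)) = 20*(22 - 1) = 20*21 = 420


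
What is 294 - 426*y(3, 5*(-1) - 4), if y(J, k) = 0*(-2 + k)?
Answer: 294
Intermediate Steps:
y(J, k) = 0
294 - 426*y(3, 5*(-1) - 4) = 294 - 426*0 = 294 + 0 = 294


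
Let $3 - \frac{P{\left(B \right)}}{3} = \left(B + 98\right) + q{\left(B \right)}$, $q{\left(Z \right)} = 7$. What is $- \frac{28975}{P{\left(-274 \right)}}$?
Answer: $- \frac{28975}{516} \approx -56.153$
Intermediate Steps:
$P{\left(B \right)} = -306 - 3 B$ ($P{\left(B \right)} = 9 - 3 \left(\left(B + 98\right) + 7\right) = 9 - 3 \left(\left(98 + B\right) + 7\right) = 9 - 3 \left(105 + B\right) = 9 - \left(315 + 3 B\right) = -306 - 3 B$)
$- \frac{28975}{P{\left(-274 \right)}} = - \frac{28975}{-306 - -822} = - \frac{28975}{-306 + 822} = - \frac{28975}{516}$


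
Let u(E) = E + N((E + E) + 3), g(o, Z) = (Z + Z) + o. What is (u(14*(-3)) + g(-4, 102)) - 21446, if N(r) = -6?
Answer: -21294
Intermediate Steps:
g(o, Z) = o + 2*Z (g(o, Z) = 2*Z + o = o + 2*Z)
u(E) = -6 + E (u(E) = E - 6 = -6 + E)
(u(14*(-3)) + g(-4, 102)) - 21446 = ((-6 + 14*(-3)) + (-4 + 2*102)) - 21446 = ((-6 - 42) + (-4 + 204)) - 21446 = (-48 + 200) - 21446 = 152 - 21446 = -21294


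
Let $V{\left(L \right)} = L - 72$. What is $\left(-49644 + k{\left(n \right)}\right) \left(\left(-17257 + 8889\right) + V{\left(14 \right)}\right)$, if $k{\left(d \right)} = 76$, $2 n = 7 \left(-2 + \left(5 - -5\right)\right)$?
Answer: $417659968$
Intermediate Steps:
$V{\left(L \right)} = -72 + L$ ($V{\left(L \right)} = L - 72 = -72 + L$)
$n = 28$ ($n = \frac{7 \left(-2 + \left(5 - -5\right)\right)}{2} = \frac{7 \left(-2 + \left(5 + 5\right)\right)}{2} = \frac{7 \left(-2 + 10\right)}{2} = \frac{7 \cdot 8}{2} = \frac{1}{2} \cdot 56 = 28$)
$\left(-49644 + k{\left(n \right)}\right) \left(\left(-17257 + 8889\right) + V{\left(14 \right)}\right) = \left(-49644 + 76\right) \left(\left(-17257 + 8889\right) + \left(-72 + 14\right)\right) = - 49568 \left(-8368 - 58\right) = \left(-49568\right) \left(-8426\right) = 417659968$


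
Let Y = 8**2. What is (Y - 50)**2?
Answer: 196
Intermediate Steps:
Y = 64
(Y - 50)**2 = (64 - 50)**2 = 14**2 = 196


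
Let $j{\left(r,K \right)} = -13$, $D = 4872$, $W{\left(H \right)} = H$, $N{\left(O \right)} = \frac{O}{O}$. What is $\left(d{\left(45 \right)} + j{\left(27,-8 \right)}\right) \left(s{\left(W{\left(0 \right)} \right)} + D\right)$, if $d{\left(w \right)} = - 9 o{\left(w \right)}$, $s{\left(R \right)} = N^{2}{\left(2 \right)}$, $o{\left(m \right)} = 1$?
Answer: $-107206$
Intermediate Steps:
$N{\left(O \right)} = 1$
$s{\left(R \right)} = 1$ ($s{\left(R \right)} = 1^{2} = 1$)
$d{\left(w \right)} = -9$ ($d{\left(w \right)} = \left(-9\right) 1 = -9$)
$\left(d{\left(45 \right)} + j{\left(27,-8 \right)}\right) \left(s{\left(W{\left(0 \right)} \right)} + D\right) = \left(-9 - 13\right) \left(1 + 4872\right) = \left(-22\right) 4873 = -107206$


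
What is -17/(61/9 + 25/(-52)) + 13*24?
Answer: 911508/2947 ≈ 309.30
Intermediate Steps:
-17/(61/9 + 25/(-52)) + 13*24 = -17/(61*(⅑) + 25*(-1/52)) + 312 = -17/(61/9 - 25/52) + 312 = -17/2947/468 + 312 = -17*468/2947 + 312 = -7956/2947 + 312 = 911508/2947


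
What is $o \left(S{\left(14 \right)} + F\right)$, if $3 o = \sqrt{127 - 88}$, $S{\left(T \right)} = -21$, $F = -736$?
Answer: $- \frac{757 \sqrt{39}}{3} \approx -1575.8$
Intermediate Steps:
$o = \frac{\sqrt{39}}{3}$ ($o = \frac{\sqrt{127 - 88}}{3} = \frac{\sqrt{39}}{3} \approx 2.0817$)
$o \left(S{\left(14 \right)} + F\right) = \frac{\sqrt{39}}{3} \left(-21 - 736\right) = \frac{\sqrt{39}}{3} \left(-757\right) = - \frac{757 \sqrt{39}}{3}$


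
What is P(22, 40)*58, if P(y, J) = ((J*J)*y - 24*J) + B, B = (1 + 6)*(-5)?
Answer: 1983890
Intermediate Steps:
B = -35 (B = 7*(-5) = -35)
P(y, J) = -35 - 24*J + y*J² (P(y, J) = ((J*J)*y - 24*J) - 35 = (J²*y - 24*J) - 35 = (y*J² - 24*J) - 35 = (-24*J + y*J²) - 35 = -35 - 24*J + y*J²)
P(22, 40)*58 = (-35 - 24*40 + 22*40²)*58 = (-35 - 960 + 22*1600)*58 = (-35 - 960 + 35200)*58 = 34205*58 = 1983890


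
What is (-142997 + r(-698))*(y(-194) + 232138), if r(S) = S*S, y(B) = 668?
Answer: 80133454842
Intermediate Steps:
r(S) = S²
(-142997 + r(-698))*(y(-194) + 232138) = (-142997 + (-698)²)*(668 + 232138) = (-142997 + 487204)*232806 = 344207*232806 = 80133454842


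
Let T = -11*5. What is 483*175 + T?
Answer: 84470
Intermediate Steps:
T = -55
483*175 + T = 483*175 - 55 = 84525 - 55 = 84470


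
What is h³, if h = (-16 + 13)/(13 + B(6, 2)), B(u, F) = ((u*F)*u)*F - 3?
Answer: -27/3652264 ≈ -7.3927e-6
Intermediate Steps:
B(u, F) = -3 + F²*u² (B(u, F) = ((F*u)*u)*F - 3 = (F*u²)*F - 3 = F²*u² - 3 = -3 + F²*u²)
h = -3/154 (h = (-16 + 13)/(13 + (-3 + 2²*6²)) = -3/(13 + (-3 + 4*36)) = -3/(13 + (-3 + 144)) = -3/(13 + 141) = -3/154 ≈ -0.019481)
h³ = (-3/154)³ = -27/3652264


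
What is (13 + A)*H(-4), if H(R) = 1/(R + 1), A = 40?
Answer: -53/3 ≈ -17.667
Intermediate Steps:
H(R) = 1/(1 + R)
(13 + A)*H(-4) = (13 + 40)/(1 - 4) = 53/(-3) = 53*(-⅓) = -53/3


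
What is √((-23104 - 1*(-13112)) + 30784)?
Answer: 2*√5198 ≈ 144.19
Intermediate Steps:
√((-23104 - 1*(-13112)) + 30784) = √((-23104 + 13112) + 30784) = √(-9992 + 30784) = √20792 = 2*√5198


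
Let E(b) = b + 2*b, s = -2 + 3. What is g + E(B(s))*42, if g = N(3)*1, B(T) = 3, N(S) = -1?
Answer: 377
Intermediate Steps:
s = 1
E(b) = 3*b
g = -1 (g = -1*1 = -1)
g + E(B(s))*42 = -1 + (3*3)*42 = -1 + 9*42 = -1 + 378 = 377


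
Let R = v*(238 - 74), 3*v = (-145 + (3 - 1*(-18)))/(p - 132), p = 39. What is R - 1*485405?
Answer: -4367989/9 ≈ -4.8533e+5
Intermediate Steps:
v = 4/9 (v = ((-145 + (3 - 1*(-18)))/(39 - 132))/3 = ((-145 + (3 + 18))/(-93))/3 = ((-145 + 21)*(-1/93))/3 = (-124*(-1/93))/3 = (⅓)*(4/3) = 4/9 ≈ 0.44444)
R = 656/9 (R = 4*(238 - 74)/9 = (4/9)*164 = 656/9 ≈ 72.889)
R - 1*485405 = 656/9 - 1*485405 = 656/9 - 485405 = -4367989/9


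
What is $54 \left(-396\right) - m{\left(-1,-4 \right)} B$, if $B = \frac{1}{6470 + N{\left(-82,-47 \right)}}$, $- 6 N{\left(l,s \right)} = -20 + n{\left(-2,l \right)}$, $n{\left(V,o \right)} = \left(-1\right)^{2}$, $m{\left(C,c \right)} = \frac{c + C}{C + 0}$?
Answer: $- \frac{830533206}{38839} \approx -21384.0$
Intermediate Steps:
$m{\left(C,c \right)} = \frac{C + c}{C}$
$n{\left(V,o \right)} = 1$
$N{\left(l,s \right)} = \frac{19}{6}$ ($N{\left(l,s \right)} = - \frac{-20 + 1}{6} = \left(- \frac{1}{6}\right) \left(-19\right) = \frac{19}{6}$)
$B = \frac{6}{38839}$ ($B = \frac{1}{6470 + \frac{19}{6}} = \frac{1}{\frac{38839}{6}} = \frac{6}{38839} \approx 0.00015448$)
$54 \left(-396\right) - m{\left(-1,-4 \right)} B = 54 \left(-396\right) - \frac{-1 - 4}{-1} \cdot \frac{6}{38839} = -21384 - \left(-1\right) \left(-5\right) \frac{6}{38839} = -21384 - 5 \cdot \frac{6}{38839} = -21384 - \frac{30}{38839} = - \frac{830533206}{38839}$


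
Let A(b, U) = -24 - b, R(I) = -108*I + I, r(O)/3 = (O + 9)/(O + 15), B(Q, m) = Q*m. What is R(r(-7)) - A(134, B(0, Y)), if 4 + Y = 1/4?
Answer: 311/4 ≈ 77.750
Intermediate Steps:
Y = -15/4 (Y = -4 + 1/4 = -4 + ¼ = -15/4 ≈ -3.7500)
r(O) = 3*(9 + O)/(15 + O) (r(O) = 3*((O + 9)/(O + 15)) = 3*((9 + O)/(15 + O)) = 3*(9 + O)/(15 + O))
R(I) = -107*I
R(r(-7)) - A(134, B(0, Y)) = -321*(9 - 7)/(15 - 7) - (-24 - 1*134) = -321*2/8 - (-24 - 134) = -321*2/8 - 1*(-158) = -107*¾ + 158 = -321/4 + 158 = 311/4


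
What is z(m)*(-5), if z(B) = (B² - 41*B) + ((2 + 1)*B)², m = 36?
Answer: -57420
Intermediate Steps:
z(B) = -41*B + 10*B² (z(B) = (B² - 41*B) + (3*B)² = (B² - 41*B) + 9*B² = -41*B + 10*B²)
z(m)*(-5) = (36*(-41 + 10*36))*(-5) = (36*(-41 + 360))*(-5) = (36*319)*(-5) = 11484*(-5) = -57420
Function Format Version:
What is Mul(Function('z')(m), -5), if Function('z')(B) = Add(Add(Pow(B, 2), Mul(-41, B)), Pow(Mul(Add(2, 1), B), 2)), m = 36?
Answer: -57420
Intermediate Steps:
Function('z')(B) = Add(Mul(-41, B), Mul(10, Pow(B, 2))) (Function('z')(B) = Add(Add(Pow(B, 2), Mul(-41, B)), Pow(Mul(3, B), 2)) = Add(Add(Pow(B, 2), Mul(-41, B)), Mul(9, Pow(B, 2))) = Add(Mul(-41, B), Mul(10, Pow(B, 2))))
Mul(Function('z')(m), -5) = Mul(Mul(36, Add(-41, Mul(10, 36))), -5) = Mul(Mul(36, Add(-41, 360)), -5) = Mul(Mul(36, 319), -5) = Mul(11484, -5) = -57420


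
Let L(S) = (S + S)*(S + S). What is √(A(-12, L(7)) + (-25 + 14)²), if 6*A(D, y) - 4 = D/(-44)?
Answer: √530178/66 ≈ 11.032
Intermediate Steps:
L(S) = 4*S² (L(S) = (2*S)*(2*S) = 4*S²)
A(D, y) = ⅔ - D/264 (A(D, y) = ⅔ + (D/(-44))/6 = ⅔ + (D*(-1/44))/6 = ⅔ + (-D/44)/6 = ⅔ - D/264)
√(A(-12, L(7)) + (-25 + 14)²) = √((⅔ - 1/264*(-12)) + (-25 + 14)²) = √((⅔ + 1/22) + (-11)²) = √(47/66 + 121) = √(8033/66) = √530178/66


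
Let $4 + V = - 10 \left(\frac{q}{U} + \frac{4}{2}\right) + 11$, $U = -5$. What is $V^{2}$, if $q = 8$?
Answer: $9$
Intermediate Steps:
$V = 3$ ($V = -4 + \left(- 10 \left(\frac{8}{-5} + \frac{4}{2}\right) + 11\right) = -4 + \left(- 10 \left(8 \left(- \frac{1}{5}\right) + 4 \cdot \frac{1}{2}\right) + 11\right) = -4 + \left(- 10 \left(- \frac{8}{5} + 2\right) + 11\right) = -4 + \left(\left(-10\right) \frac{2}{5} + 11\right) = -4 + \left(-4 + 11\right) = -4 + 7 = 3$)
$V^{2} = 3^{2} = 9$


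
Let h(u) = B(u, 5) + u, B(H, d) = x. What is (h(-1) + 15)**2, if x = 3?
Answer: 289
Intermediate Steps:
B(H, d) = 3
h(u) = 3 + u
(h(-1) + 15)**2 = ((3 - 1) + 15)**2 = (2 + 15)**2 = 17**2 = 289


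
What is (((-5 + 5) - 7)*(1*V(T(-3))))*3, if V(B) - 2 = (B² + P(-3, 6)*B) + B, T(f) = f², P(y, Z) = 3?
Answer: -2499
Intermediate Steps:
V(B) = 2 + B² + 4*B (V(B) = 2 + ((B² + 3*B) + B) = 2 + (B² + 4*B) = 2 + B² + 4*B)
(((-5 + 5) - 7)*(1*V(T(-3))))*3 = (((-5 + 5) - 7)*(1*(2 + ((-3)²)² + 4*(-3)²)))*3 = ((0 - 7)*(1*(2 + 9² + 4*9)))*3 = -7*(2 + 81 + 36)*3 = -7*119*3 = -833*3 = -2499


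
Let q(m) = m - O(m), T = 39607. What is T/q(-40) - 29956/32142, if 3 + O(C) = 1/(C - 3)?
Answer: -3043816799/2839210 ≈ -1072.1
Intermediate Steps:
O(C) = -3 + 1/(-3 + C) (O(C) = -3 + 1/(C - 3) = -3 + 1/(-3 + C))
q(m) = m - (10 - 3*m)/(-3 + m)
T/q(-40) - 29956/32142 = 39607/(((-10 + (-40)²)/(-3 - 40))) - 29956/32142 = 39607/(((-10 + 1600)/(-43))) - 29956*1/32142 = 39607/((-1/43*1590)) - 14978/16071 = 39607/(-1590/43) - 14978/16071 = 39607*(-43/1590) - 14978/16071 = -1703101/1590 - 14978/16071 = -3043816799/2839210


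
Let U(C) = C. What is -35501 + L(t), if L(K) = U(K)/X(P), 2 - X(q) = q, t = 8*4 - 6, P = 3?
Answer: -35527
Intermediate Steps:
t = 26 (t = 32 - 6 = 26)
X(q) = 2 - q
L(K) = -K (L(K) = K/(2 - 1*3) = K/(2 - 3) = K/(-1) = K*(-1) = -K)
-35501 + L(t) = -35501 - 1*26 = -35501 - 26 = -35527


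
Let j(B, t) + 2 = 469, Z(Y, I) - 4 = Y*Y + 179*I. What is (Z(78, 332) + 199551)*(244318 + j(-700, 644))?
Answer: 64884425595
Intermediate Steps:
Z(Y, I) = 4 + Y² + 179*I (Z(Y, I) = 4 + (Y*Y + 179*I) = 4 + (Y² + 179*I) = 4 + Y² + 179*I)
j(B, t) = 467 (j(B, t) = -2 + 469 = 467)
(Z(78, 332) + 199551)*(244318 + j(-700, 644)) = ((4 + 78² + 179*332) + 199551)*(244318 + 467) = ((4 + 6084 + 59428) + 199551)*244785 = (65516 + 199551)*244785 = 265067*244785 = 64884425595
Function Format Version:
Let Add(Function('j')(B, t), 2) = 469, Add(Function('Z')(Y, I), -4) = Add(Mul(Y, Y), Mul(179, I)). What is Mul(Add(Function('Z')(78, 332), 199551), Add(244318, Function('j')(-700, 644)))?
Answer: 64884425595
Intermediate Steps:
Function('Z')(Y, I) = Add(4, Pow(Y, 2), Mul(179, I)) (Function('Z')(Y, I) = Add(4, Add(Mul(Y, Y), Mul(179, I))) = Add(4, Add(Pow(Y, 2), Mul(179, I))) = Add(4, Pow(Y, 2), Mul(179, I)))
Function('j')(B, t) = 467 (Function('j')(B, t) = Add(-2, 469) = 467)
Mul(Add(Function('Z')(78, 332), 199551), Add(244318, Function('j')(-700, 644))) = Mul(Add(Add(4, Pow(78, 2), Mul(179, 332)), 199551), Add(244318, 467)) = Mul(Add(Add(4, 6084, 59428), 199551), 244785) = Mul(Add(65516, 199551), 244785) = Mul(265067, 244785) = 64884425595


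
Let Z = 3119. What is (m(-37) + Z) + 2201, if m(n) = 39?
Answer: 5359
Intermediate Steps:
(m(-37) + Z) + 2201 = (39 + 3119) + 2201 = 3158 + 2201 = 5359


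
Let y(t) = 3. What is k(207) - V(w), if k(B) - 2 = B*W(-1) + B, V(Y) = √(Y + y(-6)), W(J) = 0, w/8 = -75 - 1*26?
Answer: 209 - I*√805 ≈ 209.0 - 28.373*I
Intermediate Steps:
w = -808 (w = 8*(-75 - 1*26) = 8*(-75 - 26) = 8*(-101) = -808)
V(Y) = √(3 + Y) (V(Y) = √(Y + 3) = √(3 + Y))
k(B) = 2 + B (k(B) = 2 + (B*0 + B) = 2 + (0 + B) = 2 + B)
k(207) - V(w) = (2 + 207) - √(3 - 808) = 209 - √(-805) = 209 - I*√805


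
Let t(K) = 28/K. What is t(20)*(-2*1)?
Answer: -14/5 ≈ -2.8000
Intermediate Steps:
t(20)*(-2*1) = (28/20)*(-2*1) = (28*(1/20))*(-2) = (7/5)*(-2) = -14/5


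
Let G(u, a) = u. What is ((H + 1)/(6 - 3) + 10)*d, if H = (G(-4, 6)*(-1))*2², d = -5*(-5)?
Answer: 1175/3 ≈ 391.67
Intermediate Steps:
d = 25
H = 16 (H = -4*(-1)*2² = 4*4 = 16)
((H + 1)/(6 - 3) + 10)*d = ((16 + 1)/(6 - 3) + 10)*25 = (17/3 + 10)*25 = (47/3)*25 = 1175/3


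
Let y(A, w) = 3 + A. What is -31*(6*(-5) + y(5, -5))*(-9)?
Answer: -6138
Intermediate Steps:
-31*(6*(-5) + y(5, -5))*(-9) = -31*(6*(-5) + (3 + 5))*(-9) = -31*(-30 + 8)*(-9) = -31*(-22)*(-9) = 682*(-9) = -6138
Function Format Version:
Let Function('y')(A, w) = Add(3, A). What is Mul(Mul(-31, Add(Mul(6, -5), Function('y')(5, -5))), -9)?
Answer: -6138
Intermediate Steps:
Mul(Mul(-31, Add(Mul(6, -5), Function('y')(5, -5))), -9) = Mul(Mul(-31, Add(Mul(6, -5), Add(3, 5))), -9) = Mul(Mul(-31, Add(-30, 8)), -9) = Mul(Mul(-31, -22), -9) = Mul(682, -9) = -6138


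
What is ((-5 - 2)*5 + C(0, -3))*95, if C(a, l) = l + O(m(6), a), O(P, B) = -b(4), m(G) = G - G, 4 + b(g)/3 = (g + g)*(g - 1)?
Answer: -9310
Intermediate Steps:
b(g) = -12 + 6*g*(-1 + g) (b(g) = -12 + 3*((g + g)*(g - 1)) = -12 + 3*((2*g)*(-1 + g)) = -12 + 3*(2*g*(-1 + g)) = -12 + 6*g*(-1 + g))
m(G) = 0
O(P, B) = -60 (O(P, B) = -(-12 - 6*4 + 6*4²) = -(-12 - 24 + 6*16) = -(-12 - 24 + 96) = -1*60 = -60)
C(a, l) = -60 + l (C(a, l) = l - 60 = -60 + l)
((-5 - 2)*5 + C(0, -3))*95 = ((-5 - 2)*5 + (-60 - 3))*95 = (-7*5 - 63)*95 = (-35 - 63)*95 = -98*95 = -9310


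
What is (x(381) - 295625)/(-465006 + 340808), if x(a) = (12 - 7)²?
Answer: 147800/62099 ≈ 2.3801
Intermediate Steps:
x(a) = 25 (x(a) = 5² = 25)
(x(381) - 295625)/(-465006 + 340808) = (25 - 295625)/(-465006 + 340808) = -295600/(-124198) = -295600*(-1/124198) = 147800/62099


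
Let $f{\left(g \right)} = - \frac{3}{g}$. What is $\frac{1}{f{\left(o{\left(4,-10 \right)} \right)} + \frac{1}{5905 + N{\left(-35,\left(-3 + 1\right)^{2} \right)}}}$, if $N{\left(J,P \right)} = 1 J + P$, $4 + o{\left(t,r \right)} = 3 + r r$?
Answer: $- \frac{1958}{59} \approx -33.186$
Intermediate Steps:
$o{\left(t,r \right)} = -1 + r^{2}$ ($o{\left(t,r \right)} = -4 + \left(3 + r r\right) = -4 + \left(3 + r^{2}\right) = -1 + r^{2}$)
$N{\left(J,P \right)} = J + P$
$\frac{1}{f{\left(o{\left(4,-10 \right)} \right)} + \frac{1}{5905 + N{\left(-35,\left(-3 + 1\right)^{2} \right)}}} = \frac{1}{- \frac{3}{-1 + \left(-10\right)^{2}} + \frac{1}{5905 - \left(35 - \left(-3 + 1\right)^{2}\right)}} = \frac{1}{- \frac{3}{-1 + 100} + \frac{1}{5905 - \left(35 - \left(-2\right)^{2}\right)}} = \frac{1}{- \frac{3}{99} + \frac{1}{5905 + \left(-35 + 4\right)}} = \frac{1}{\left(-3\right) \frac{1}{99} + \frac{1}{5905 - 31}} = \frac{1}{- \frac{1}{33} + \frac{1}{5874}} = \frac{1}{- \frac{59}{1958}} = - \frac{1958}{59}$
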